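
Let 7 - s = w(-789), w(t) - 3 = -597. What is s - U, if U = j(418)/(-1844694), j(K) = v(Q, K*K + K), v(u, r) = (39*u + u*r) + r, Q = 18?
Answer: 555994747/922347 ≈ 602.80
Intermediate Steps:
w(t) = -594 (w(t) = 3 - 597 = -594)
v(u, r) = r + 39*u + r*u (v(u, r) = (39*u + r*u) + r = r + 39*u + r*u)
s = 601 (s = 7 - 1*(-594) = 7 + 594 = 601)
j(K) = 702 + 19*K + 19*K**2 (j(K) = (K*K + K) + 39*18 + (K*K + K)*18 = (K**2 + K) + 702 + (K**2 + K)*18 = (K + K**2) + 702 + (K + K**2)*18 = (K + K**2) + 702 + (18*K + 18*K**2) = 702 + 19*K + 19*K**2)
U = -1664200/922347 (U = (702 + 19*418*(1 + 418))/(-1844694) = (702 + 19*418*419)*(-1/1844694) = (702 + 3327698)*(-1/1844694) = 3328400*(-1/1844694) = -1664200/922347 ≈ -1.8043)
s - U = 601 - 1*(-1664200/922347) = 601 + 1664200/922347 = 555994747/922347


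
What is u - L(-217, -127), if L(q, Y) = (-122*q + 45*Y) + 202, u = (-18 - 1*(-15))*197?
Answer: -21552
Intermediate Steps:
u = -591 (u = (-18 + 15)*197 = -3*197 = -591)
L(q, Y) = 202 - 122*q + 45*Y
u - L(-217, -127) = -591 - (202 - 122*(-217) + 45*(-127)) = -591 - (202 + 26474 - 5715) = -591 - 1*20961 = -591 - 20961 = -21552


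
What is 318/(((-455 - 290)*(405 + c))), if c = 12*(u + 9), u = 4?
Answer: -106/139315 ≈ -0.00076087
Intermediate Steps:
c = 156 (c = 12*(4 + 9) = 12*13 = 156)
318/(((-455 - 290)*(405 + c))) = 318/(((-455 - 290)*(405 + 156))) = 318/((-745*561)) = 318/(-417945) = 318*(-1/417945) = -106/139315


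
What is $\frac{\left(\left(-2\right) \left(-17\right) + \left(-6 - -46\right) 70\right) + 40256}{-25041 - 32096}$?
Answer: $- \frac{43090}{57137} \approx -0.75415$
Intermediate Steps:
$\frac{\left(\left(-2\right) \left(-17\right) + \left(-6 - -46\right) 70\right) + 40256}{-25041 - 32096} = \frac{\left(34 + \left(-6 + 46\right) 70\right) + 40256}{-57137} = \left(\left(34 + 40 \cdot 70\right) + 40256\right) \left(- \frac{1}{57137}\right) = \left(\left(34 + 2800\right) + 40256\right) \left(- \frac{1}{57137}\right) = \left(2834 + 40256\right) \left(- \frac{1}{57137}\right) = 43090 \left(- \frac{1}{57137}\right) = - \frac{43090}{57137}$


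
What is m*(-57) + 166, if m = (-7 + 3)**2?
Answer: -746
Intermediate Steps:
m = 16 (m = (-4)**2 = 16)
m*(-57) + 166 = 16*(-57) + 166 = -912 + 166 = -746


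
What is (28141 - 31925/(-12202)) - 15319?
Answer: 156485969/12202 ≈ 12825.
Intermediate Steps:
(28141 - 31925/(-12202)) - 15319 = (28141 - 31925*(-1/12202)) - 15319 = (28141 + 31925/12202) - 15319 = 343408407/12202 - 15319 = 156485969/12202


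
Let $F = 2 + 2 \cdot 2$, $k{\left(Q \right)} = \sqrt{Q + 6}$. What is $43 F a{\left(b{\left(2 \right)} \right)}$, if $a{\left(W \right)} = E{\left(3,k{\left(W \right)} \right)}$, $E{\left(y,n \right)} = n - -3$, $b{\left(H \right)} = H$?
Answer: $774 + 516 \sqrt{2} \approx 1503.7$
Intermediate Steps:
$k{\left(Q \right)} = \sqrt{6 + Q}$
$F = 6$ ($F = 2 + 4 = 6$)
$E{\left(y,n \right)} = 3 + n$ ($E{\left(y,n \right)} = n + 3 = 3 + n$)
$a{\left(W \right)} = 3 + \sqrt{6 + W}$
$43 F a{\left(b{\left(2 \right)} \right)} = 43 \cdot 6 \left(3 + \sqrt{6 + 2}\right) = 258 \left(3 + \sqrt{8}\right) = 258 \left(3 + 2 \sqrt{2}\right) = 774 + 516 \sqrt{2}$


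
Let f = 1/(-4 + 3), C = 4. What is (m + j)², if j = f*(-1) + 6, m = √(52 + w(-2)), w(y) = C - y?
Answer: (7 + √58)² ≈ 213.62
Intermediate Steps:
f = -1 (f = 1/(-1) = -1)
w(y) = 4 - y
m = √58 (m = √(52 + (4 - 1*(-2))) = √(52 + (4 + 2)) = √(52 + 6) = √58 ≈ 7.6158)
j = 7 (j = -1*(-1) + 6 = 1 + 6 = 7)
(m + j)² = (√58 + 7)² = (7 + √58)²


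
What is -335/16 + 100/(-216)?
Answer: -9245/432 ≈ -21.400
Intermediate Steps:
-335/16 + 100/(-216) = -335*1/16 + 100*(-1/216) = -335/16 - 25/54 = -9245/432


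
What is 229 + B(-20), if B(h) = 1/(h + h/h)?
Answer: 4350/19 ≈ 228.95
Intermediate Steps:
B(h) = 1/(1 + h) (B(h) = 1/(h + 1) = 1/(1 + h))
229 + B(-20) = 229 + 1/(1 - 20) = 229 + 1/(-19) = 229 - 1/19 = 4350/19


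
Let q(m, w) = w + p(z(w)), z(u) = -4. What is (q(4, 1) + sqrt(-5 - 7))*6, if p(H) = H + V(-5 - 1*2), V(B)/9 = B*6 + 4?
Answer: -2070 + 12*I*sqrt(3) ≈ -2070.0 + 20.785*I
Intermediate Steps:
V(B) = 36 + 54*B (V(B) = 9*(B*6 + 4) = 9*(6*B + 4) = 9*(4 + 6*B) = 36 + 54*B)
p(H) = -342 + H (p(H) = H + (36 + 54*(-5 - 1*2)) = H + (36 + 54*(-5 - 2)) = H + (36 + 54*(-7)) = H + (36 - 378) = H - 342 = -342 + H)
q(m, w) = -346 + w (q(m, w) = w + (-342 - 4) = w - 346 = -346 + w)
(q(4, 1) + sqrt(-5 - 7))*6 = ((-346 + 1) + sqrt(-5 - 7))*6 = (-345 + sqrt(-12))*6 = (-345 + 2*I*sqrt(3))*6 = -2070 + 12*I*sqrt(3)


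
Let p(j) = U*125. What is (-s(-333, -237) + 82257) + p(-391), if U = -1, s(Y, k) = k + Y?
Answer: 82702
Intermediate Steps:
s(Y, k) = Y + k
p(j) = -125 (p(j) = -1*125 = -125)
(-s(-333, -237) + 82257) + p(-391) = (-(-333 - 237) + 82257) - 125 = (-1*(-570) + 82257) - 125 = (570 + 82257) - 125 = 82827 - 125 = 82702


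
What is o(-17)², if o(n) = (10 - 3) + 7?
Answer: 196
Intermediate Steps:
o(n) = 14 (o(n) = 7 + 7 = 14)
o(-17)² = 14² = 196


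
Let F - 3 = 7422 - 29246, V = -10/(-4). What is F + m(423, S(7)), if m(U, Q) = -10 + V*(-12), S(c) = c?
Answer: -21861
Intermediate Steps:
V = 5/2 (V = -10*(-1/4) = 5/2 ≈ 2.5000)
m(U, Q) = -40 (m(U, Q) = -10 + (5/2)*(-12) = -10 - 30 = -40)
F = -21821 (F = 3 + (7422 - 29246) = 3 - 21824 = -21821)
F + m(423, S(7)) = -21821 - 40 = -21861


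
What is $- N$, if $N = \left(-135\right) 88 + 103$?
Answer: $11777$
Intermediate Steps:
$N = -11777$ ($N = -11880 + 103 = -11777$)
$- N = \left(-1\right) \left(-11777\right) = 11777$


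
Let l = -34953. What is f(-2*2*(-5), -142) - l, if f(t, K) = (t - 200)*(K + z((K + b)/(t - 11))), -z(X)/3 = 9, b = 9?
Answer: 65373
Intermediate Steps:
z(X) = -27 (z(X) = -3*9 = -27)
f(t, K) = (-200 + t)*(-27 + K) (f(t, K) = (t - 200)*(K - 27) = (-200 + t)*(-27 + K))
f(-2*2*(-5), -142) - l = (5400 - 200*(-142) - 27*(-2*2)*(-5) - 142*(-2*2)*(-5)) - 1*(-34953) = (5400 + 28400 - (-108)*(-5) - (-568)*(-5)) + 34953 = (5400 + 28400 - 27*20 - 142*20) + 34953 = (5400 + 28400 - 540 - 2840) + 34953 = 30420 + 34953 = 65373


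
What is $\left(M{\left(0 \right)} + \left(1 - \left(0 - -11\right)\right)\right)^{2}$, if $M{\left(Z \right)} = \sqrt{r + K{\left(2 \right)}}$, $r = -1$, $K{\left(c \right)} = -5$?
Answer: $\left(10 - i \sqrt{6}\right)^{2} \approx 94.0 - 48.99 i$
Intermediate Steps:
$M{\left(Z \right)} = i \sqrt{6}$ ($M{\left(Z \right)} = \sqrt{-1 - 5} = \sqrt{-6} = i \sqrt{6}$)
$\left(M{\left(0 \right)} + \left(1 - \left(0 - -11\right)\right)\right)^{2} = \left(i \sqrt{6} + \left(1 - \left(0 - -11\right)\right)\right)^{2} = \left(i \sqrt{6} + \left(1 - \left(0 + 11\right)\right)\right)^{2} = \left(i \sqrt{6} + \left(1 - 11\right)\right)^{2} = \left(i \sqrt{6} - 10\right)^{2} = \left(-10 + i \sqrt{6}\right)^{2}$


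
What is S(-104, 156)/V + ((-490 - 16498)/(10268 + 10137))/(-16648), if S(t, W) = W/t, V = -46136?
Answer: 323328007/3918127942960 ≈ 8.2521e-5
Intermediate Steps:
S(-104, 156)/V + ((-490 - 16498)/(10268 + 10137))/(-16648) = (156/(-104))/(-46136) + ((-490 - 16498)/(10268 + 10137))/(-16648) = (156*(-1/104))*(-1/46136) - 16988/20405*(-1/16648) = -3/2*(-1/46136) - 16988*1/20405*(-1/16648) = 3/92272 - 16988/20405*(-1/16648) = 3/92272 + 4247/84925610 = 323328007/3918127942960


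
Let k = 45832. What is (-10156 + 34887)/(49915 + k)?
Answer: 24731/95747 ≈ 0.25830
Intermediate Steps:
(-10156 + 34887)/(49915 + k) = (-10156 + 34887)/(49915 + 45832) = 24731/95747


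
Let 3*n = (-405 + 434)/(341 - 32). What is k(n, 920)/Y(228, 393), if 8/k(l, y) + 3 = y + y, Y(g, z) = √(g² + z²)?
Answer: 8*√22937/126405807 ≈ 9.5850e-6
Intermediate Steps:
n = 29/927 (n = ((-405 + 434)/(341 - 32))/3 = (29/309)/3 = (29*(1/309))/3 = (⅓)*(29/309) = 29/927 ≈ 0.031284)
k(l, y) = 8/(-3 + 2*y) (k(l, y) = 8/(-3 + (y + y)) = 8/(-3 + 2*y))
k(n, 920)/Y(228, 393) = (8/(-3 + 2*920))/(√(228² + 393²)) = (8/(-3 + 1840))/(√(51984 + 154449)) = (8/1837)/(√206433) = (8*(1/1837))/((3*√22937)) = 8*(√22937/68811)/1837 = 8*√22937/126405807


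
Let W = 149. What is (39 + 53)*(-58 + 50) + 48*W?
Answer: 6416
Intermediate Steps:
(39 + 53)*(-58 + 50) + 48*W = (39 + 53)*(-58 + 50) + 48*149 = 92*(-8) + 7152 = -736 + 7152 = 6416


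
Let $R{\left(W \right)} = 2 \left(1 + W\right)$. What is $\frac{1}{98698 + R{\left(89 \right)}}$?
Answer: $\frac{1}{98878} \approx 1.0113 \cdot 10^{-5}$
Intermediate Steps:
$R{\left(W \right)} = 2 + 2 W$
$\frac{1}{98698 + R{\left(89 \right)}} = \frac{1}{98698 + \left(2 + 2 \cdot 89\right)} = \frac{1}{98698 + \left(2 + 178\right)} = \frac{1}{98698 + 180} = \frac{1}{98878}$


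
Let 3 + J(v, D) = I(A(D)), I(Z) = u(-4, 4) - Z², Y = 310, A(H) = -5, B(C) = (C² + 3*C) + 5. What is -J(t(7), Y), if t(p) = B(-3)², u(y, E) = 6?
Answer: 22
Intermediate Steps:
B(C) = 5 + C² + 3*C
t(p) = 25 (t(p) = (5 + (-3)² + 3*(-3))² = (5 + 9 - 9)² = 5² = 25)
I(Z) = 6 - Z²
J(v, D) = -22 (J(v, D) = -3 + (6 - 1*(-5)²) = -3 + (6 - 1*25) = -3 + (6 - 25) = -3 - 19 = -22)
-J(t(7), Y) = -1*(-22) = 22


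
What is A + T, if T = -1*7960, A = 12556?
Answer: 4596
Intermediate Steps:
T = -7960
A + T = 12556 - 7960 = 4596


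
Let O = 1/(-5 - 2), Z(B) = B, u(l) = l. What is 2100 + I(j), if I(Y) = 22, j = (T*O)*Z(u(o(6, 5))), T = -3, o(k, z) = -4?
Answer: 2122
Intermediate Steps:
O = -⅐ (O = 1/(-7) = -⅐ ≈ -0.14286)
j = -12/7 (j = -3*(-⅐)*(-4) = (3/7)*(-4) = -12/7 ≈ -1.7143)
2100 + I(j) = 2100 + 22 = 2122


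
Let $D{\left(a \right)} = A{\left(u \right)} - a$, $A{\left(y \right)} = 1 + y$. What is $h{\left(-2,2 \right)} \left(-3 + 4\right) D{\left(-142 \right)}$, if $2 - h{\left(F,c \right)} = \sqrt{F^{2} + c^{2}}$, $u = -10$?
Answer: $266 - 266 \sqrt{2} \approx -110.18$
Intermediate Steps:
$h{\left(F,c \right)} = 2 - \sqrt{F^{2} + c^{2}}$
$D{\left(a \right)} = -9 - a$ ($D{\left(a \right)} = \left(1 - 10\right) - a = -9 - a$)
$h{\left(-2,2 \right)} \left(-3 + 4\right) D{\left(-142 \right)} = \left(2 - \sqrt{\left(-2\right)^{2} + 2^{2}}\right) \left(-3 + 4\right) \left(-9 - -142\right) = \left(2 - \sqrt{4 + 4}\right) 1 \left(-9 + 142\right) = \left(2 - \sqrt{8}\right) 1 \cdot 133 = \left(2 - 2 \sqrt{2}\right) 1 \cdot 133 = \left(2 - 2 \sqrt{2}\right) 133 = 266 - 266 \sqrt{2}$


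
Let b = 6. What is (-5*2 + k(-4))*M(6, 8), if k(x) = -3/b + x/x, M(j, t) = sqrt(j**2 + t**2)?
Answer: -95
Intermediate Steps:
k(x) = 1/2 (k(x) = -3/6 + x/x = -3*1/6 + 1 = -1/2 + 1 = 1/2)
(-5*2 + k(-4))*M(6, 8) = (-5*2 + 1/2)*sqrt(6**2 + 8**2) = (-10 + 1/2)*sqrt(36 + 64) = -19*sqrt(100)/2 = -19/2*10 = -95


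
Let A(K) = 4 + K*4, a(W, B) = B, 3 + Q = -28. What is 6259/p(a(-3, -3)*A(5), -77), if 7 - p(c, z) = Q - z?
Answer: -6259/39 ≈ -160.49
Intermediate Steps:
Q = -31 (Q = -3 - 28 = -31)
A(K) = 4 + 4*K
p(c, z) = 38 + z (p(c, z) = 7 - (-31 - z) = 7 + (31 + z) = 38 + z)
6259/p(a(-3, -3)*A(5), -77) = 6259/(38 - 77) = 6259/(-39) = 6259*(-1/39) = -6259/39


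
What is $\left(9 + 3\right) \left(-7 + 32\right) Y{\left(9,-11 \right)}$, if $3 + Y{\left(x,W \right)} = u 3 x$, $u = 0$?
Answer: $-900$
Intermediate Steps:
$Y{\left(x,W \right)} = -3$ ($Y{\left(x,W \right)} = -3 + 0 \cdot 3 x = -3 + 0 x = -3 + 0 = -3$)
$\left(9 + 3\right) \left(-7 + 32\right) Y{\left(9,-11 \right)} = \left(9 + 3\right) \left(-7 + 32\right) \left(-3\right) = 12 \cdot 25 \left(-3\right) = 300 \left(-3\right) = -900$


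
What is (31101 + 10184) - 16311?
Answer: 24974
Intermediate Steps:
(31101 + 10184) - 16311 = 41285 - 16311 = 24974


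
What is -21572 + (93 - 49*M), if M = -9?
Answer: -21038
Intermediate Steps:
-21572 + (93 - 49*M) = -21572 + (93 - 49*(-9)) = -21572 + (93 + 441) = -21572 + 534 = -21038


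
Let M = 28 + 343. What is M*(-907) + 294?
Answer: -336203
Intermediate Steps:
M = 371
M*(-907) + 294 = 371*(-907) + 294 = -336497 + 294 = -336203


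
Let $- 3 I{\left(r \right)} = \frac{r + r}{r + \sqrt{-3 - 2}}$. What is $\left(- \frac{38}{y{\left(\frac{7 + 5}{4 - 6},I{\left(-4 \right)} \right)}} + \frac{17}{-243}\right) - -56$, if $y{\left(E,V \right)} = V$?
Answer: $\frac{27442}{243} - \frac{57 i \sqrt{5}}{4} \approx 112.93 - 31.864 i$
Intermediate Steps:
$I{\left(r \right)} = - \frac{2 r}{3 \left(r + i \sqrt{5}\right)}$ ($I{\left(r \right)} = - \frac{\left(r + r\right) \frac{1}{r + \sqrt{-3 - 2}}}{3} = - \frac{2 r \frac{1}{r + \sqrt{-5}}}{3} = - \frac{2 r \frac{1}{r + i \sqrt{5}}}{3} = - \frac{2 r}{3 \left(r + i \sqrt{5}\right)}$)
$\left(- \frac{38}{y{\left(\frac{7 + 5}{4 - 6},I{\left(-4 \right)} \right)}} + \frac{17}{-243}\right) - -56 = \left(- \frac{38}{\left(-2\right) \left(-4\right) \frac{1}{3 \left(-4\right) + 3 i \sqrt{5}}} + \frac{17}{-243}\right) - -56 = \left(- \frac{38}{\left(-2\right) \left(-4\right) \frac{1}{-12 + 3 i \sqrt{5}}} + 17 \left(- \frac{1}{243}\right)\right) + 56 = \left(- \frac{38}{8 \frac{1}{-12 + 3 i \sqrt{5}}} - \frac{17}{243}\right) + 56 = \left(- 38 \left(- \frac{3}{2} + \frac{3 i \sqrt{5}}{8}\right) - \frac{17}{243}\right) + 56 = \left(\left(57 - \frac{57 i \sqrt{5}}{4}\right) - \frac{17}{243}\right) + 56 = \left(\frac{13834}{243} - \frac{57 i \sqrt{5}}{4}\right) + 56 = \frac{27442}{243} - \frac{57 i \sqrt{5}}{4}$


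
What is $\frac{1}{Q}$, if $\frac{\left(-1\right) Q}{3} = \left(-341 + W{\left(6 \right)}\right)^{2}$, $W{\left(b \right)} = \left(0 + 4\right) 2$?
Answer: $- \frac{1}{332667} \approx -3.006 \cdot 10^{-6}$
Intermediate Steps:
$W{\left(b \right)} = 8$ ($W{\left(b \right)} = 4 \cdot 2 = 8$)
$Q = -332667$ ($Q = - 3 \left(-341 + 8\right)^{2} = - 3 \left(-333\right)^{2} = \left(-3\right) 110889 = -332667$)
$\frac{1}{Q} = \frac{1}{-332667} = - \frac{1}{332667}$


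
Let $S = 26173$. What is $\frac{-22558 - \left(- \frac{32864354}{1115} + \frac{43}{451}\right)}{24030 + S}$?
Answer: $\frac{3478147039}{25245331595} \approx 0.13777$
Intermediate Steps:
$\frac{-22558 - \left(- \frac{32864354}{1115} + \frac{43}{451}\right)}{24030 + S} = \frac{-22558 - \left(- \frac{32864354}{1115} + \frac{43}{451}\right)}{24030 + 26173} = \frac{-22558 - \left(\frac{43}{451} + \frac{8812}{\left(-4460\right) \frac{1}{14918}}\right)}{50203} = \left(-22558 - \left(\frac{43}{451} + \frac{8812}{- \frac{2230}{7459}}\right)\right) \frac{1}{50203} = \left(-22558 - - \frac{14821775709}{502865}\right) \frac{1}{50203} = \left(-22558 + \left(- \frac{43}{451} + \frac{32864354}{1115}\right)\right) \frac{1}{50203} = \left(-22558 + \frac{14821775709}{502865}\right) \frac{1}{50203} = \frac{3478147039}{502865} \cdot \frac{1}{50203} = \frac{3478147039}{25245331595}$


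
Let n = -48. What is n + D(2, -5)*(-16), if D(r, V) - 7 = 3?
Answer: -208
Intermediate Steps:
D(r, V) = 10 (D(r, V) = 7 + 3 = 10)
n + D(2, -5)*(-16) = -48 + 10*(-16) = -48 - 160 = -208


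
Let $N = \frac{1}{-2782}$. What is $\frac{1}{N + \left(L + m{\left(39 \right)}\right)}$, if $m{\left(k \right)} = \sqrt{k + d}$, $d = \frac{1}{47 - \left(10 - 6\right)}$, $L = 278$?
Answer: $\frac{92518150270}{25707025597803} - \frac{7739524 \sqrt{72154}}{25707025597803} \approx 0.0035181$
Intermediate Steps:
$N = - \frac{1}{2782} \approx -0.00035945$
$d = \frac{1}{43}$ ($d = \frac{1}{47 - \left(10 - 6\right)} = \frac{1}{47 - 4} = \frac{1}{43} \approx 0.023256$)
$m{\left(k \right)} = \sqrt{\frac{1}{43} + k}$ ($m{\left(k \right)} = \sqrt{k + \frac{1}{43}} = \sqrt{\frac{1}{43} + k}$)
$\frac{1}{N + \left(L + m{\left(39 \right)}\right)} = \frac{1}{- \frac{1}{2782} + \left(278 + \frac{\sqrt{43 + 1849 \cdot 39}}{43}\right)} = \frac{1}{- \frac{1}{2782} + \left(278 + \frac{\sqrt{43 + 72111}}{43}\right)} = \frac{1}{- \frac{1}{2782} + \left(278 + \frac{\sqrt{72154}}{43}\right)} = \frac{1}{\frac{773395}{2782} + \frac{\sqrt{72154}}{43}}$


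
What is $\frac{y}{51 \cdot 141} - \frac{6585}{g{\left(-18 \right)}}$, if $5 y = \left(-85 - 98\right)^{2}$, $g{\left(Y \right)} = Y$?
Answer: $\frac{8791351}{23970} \approx 366.76$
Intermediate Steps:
$y = \frac{33489}{5}$ ($y = \frac{\left(-85 - 98\right)^{2}}{5} = \frac{\left(-183\right)^{2}}{5} = \frac{1}{5} \cdot 33489 = \frac{33489}{5} \approx 6697.8$)
$\frac{y}{51 \cdot 141} - \frac{6585}{g{\left(-18 \right)}} = \frac{33489}{5 \cdot 51 \cdot 141} - \frac{6585}{-18} = \frac{33489}{5 \cdot 7191} - - \frac{2195}{6} = \frac{33489}{5} \cdot \frac{1}{7191} + \frac{2195}{6} = \frac{3721}{3995} + \frac{2195}{6} = \frac{8791351}{23970}$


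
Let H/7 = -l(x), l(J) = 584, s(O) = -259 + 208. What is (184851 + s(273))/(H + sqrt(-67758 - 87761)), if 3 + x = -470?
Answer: -35974400/803203 - 8800*I*sqrt(155519)/803203 ≈ -44.789 - 4.3206*I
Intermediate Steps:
x = -473 (x = -3 - 470 = -473)
s(O) = -51
H = -4088 (H = 7*(-1*584) = 7*(-584) = -4088)
(184851 + s(273))/(H + sqrt(-67758 - 87761)) = (184851 - 51)/(-4088 + sqrt(-67758 - 87761)) = 184800/(-4088 + sqrt(-155519)) = 184800/(-4088 + I*sqrt(155519))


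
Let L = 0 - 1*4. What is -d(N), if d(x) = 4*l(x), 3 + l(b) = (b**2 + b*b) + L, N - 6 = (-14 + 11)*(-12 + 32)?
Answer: -23300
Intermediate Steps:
L = -4 (L = 0 - 4 = -4)
N = -54 (N = 6 + (-14 + 11)*(-12 + 32) = 6 - 3*20 = 6 - 60 = -54)
l(b) = -7 + 2*b**2 (l(b) = -3 + ((b**2 + b*b) - 4) = -3 + ((b**2 + b**2) - 4) = -3 + (2*b**2 - 4) = -3 + (-4 + 2*b**2) = -7 + 2*b**2)
d(x) = -28 + 8*x**2 (d(x) = 4*(-7 + 2*x**2) = -28 + 8*x**2)
-d(N) = -(-28 + 8*(-54)**2) = -(-28 + 8*2916) = -(-28 + 23328) = -1*23300 = -23300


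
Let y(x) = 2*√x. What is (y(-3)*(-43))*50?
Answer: -4300*I*√3 ≈ -7447.8*I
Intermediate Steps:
(y(-3)*(-43))*50 = ((2*√(-3))*(-43))*50 = ((2*(I*√3))*(-43))*50 = ((2*I*√3)*(-43))*50 = -86*I*√3*50 = -4300*I*√3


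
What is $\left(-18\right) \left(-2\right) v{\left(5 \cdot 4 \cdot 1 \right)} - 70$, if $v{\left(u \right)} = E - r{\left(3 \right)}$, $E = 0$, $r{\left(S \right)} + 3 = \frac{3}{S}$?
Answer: $2$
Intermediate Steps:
$r{\left(S \right)} = -3 + \frac{3}{S}$
$v{\left(u \right)} = 2$ ($v{\left(u \right)} = 0 - \left(-3 + \frac{3}{3}\right) = 0 - \left(-3 + 3 \cdot \frac{1}{3}\right) = 0 - \left(-3 + 1\right) = 0 - -2 = 0 + 2 = 2$)
$\left(-18\right) \left(-2\right) v{\left(5 \cdot 4 \cdot 1 \right)} - 70 = \left(-18\right) \left(-2\right) 2 - 70 = 36 \cdot 2 - 70 = 72 - 70 = 2$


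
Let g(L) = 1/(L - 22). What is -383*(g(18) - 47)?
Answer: 72387/4 ≈ 18097.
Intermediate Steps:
g(L) = 1/(-22 + L)
-383*(g(18) - 47) = -383*(1/(-22 + 18) - 47) = -383*(1/(-4) - 47) = -383*(-¼ - 47) = -383*(-189/4) = 72387/4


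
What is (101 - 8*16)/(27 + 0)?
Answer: -1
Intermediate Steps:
(101 - 8*16)/(27 + 0) = (101 - 128)/27 = -27*1/27 = -1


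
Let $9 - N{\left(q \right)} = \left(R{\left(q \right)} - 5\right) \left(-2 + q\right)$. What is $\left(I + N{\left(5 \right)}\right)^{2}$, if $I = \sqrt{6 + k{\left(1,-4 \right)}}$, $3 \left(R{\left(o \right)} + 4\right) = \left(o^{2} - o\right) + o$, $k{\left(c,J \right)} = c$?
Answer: $\left(11 + \sqrt{7}\right)^{2} \approx 186.21$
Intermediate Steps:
$R{\left(o \right)} = -4 + \frac{o^{2}}{3}$ ($R{\left(o \right)} = -4 + \frac{\left(o^{2} - o\right) + o}{3} = -4 + \frac{o^{2}}{3}$)
$I = \sqrt{7}$ ($I = \sqrt{6 + 1} = \sqrt{7} \approx 2.6458$)
$N{\left(q \right)} = 9 - \left(-9 + \frac{q^{2}}{3}\right) \left(-2 + q\right)$ ($N{\left(q \right)} = 9 - \left(\left(-4 + \frac{q^{2}}{3}\right) - 5\right) \left(-2 + q\right) = 9 - \left(-9 + \frac{q^{2}}{3}\right) \left(-2 + q\right)$)
$\left(I + N{\left(5 \right)}\right)^{2} = \left(\sqrt{7} + \left(-9 + 9 \cdot 5 - \frac{5^{3}}{3} + \frac{2 \cdot 5^{2}}{3}\right)\right)^{2} = \left(\sqrt{7} + \left(-9 + 45 - \frac{125}{3} + \frac{2}{3} \cdot 25\right)\right)^{2} = \left(\sqrt{7} + \left(-9 + 45 - \frac{125}{3} + \frac{50}{3}\right)\right)^{2} = \left(\sqrt{7} + 11\right)^{2} = \left(11 + \sqrt{7}\right)^{2}$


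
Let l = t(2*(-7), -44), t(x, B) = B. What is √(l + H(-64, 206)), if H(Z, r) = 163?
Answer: √119 ≈ 10.909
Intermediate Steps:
l = -44
√(l + H(-64, 206)) = √(-44 + 163) = √119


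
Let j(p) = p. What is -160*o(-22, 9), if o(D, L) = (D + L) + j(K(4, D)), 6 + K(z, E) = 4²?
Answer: 480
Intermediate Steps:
K(z, E) = 10 (K(z, E) = -6 + 4² = -6 + 16 = 10)
o(D, L) = 10 + D + L (o(D, L) = (D + L) + 10 = 10 + D + L)
-160*o(-22, 9) = -160*(10 - 22 + 9) = -160*(-3) = 480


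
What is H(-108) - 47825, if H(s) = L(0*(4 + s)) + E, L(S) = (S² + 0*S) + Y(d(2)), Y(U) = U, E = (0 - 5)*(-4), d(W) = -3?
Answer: -47808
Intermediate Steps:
E = 20 (E = -5*(-4) = 20)
L(S) = -3 + S² (L(S) = (S² + 0*S) - 3 = (S² + 0) - 3 = S² - 3 = -3 + S²)
H(s) = 17 (H(s) = (-3 + (0*(4 + s))²) + 20 = (-3 + 0²) + 20 = (-3 + 0) + 20 = -3 + 20 = 17)
H(-108) - 47825 = 17 - 47825 = -47808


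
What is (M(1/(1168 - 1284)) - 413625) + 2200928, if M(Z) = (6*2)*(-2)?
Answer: 1787279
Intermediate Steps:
M(Z) = -24 (M(Z) = 12*(-2) = -24)
(M(1/(1168 - 1284)) - 413625) + 2200928 = (-24 - 413625) + 2200928 = -413649 + 2200928 = 1787279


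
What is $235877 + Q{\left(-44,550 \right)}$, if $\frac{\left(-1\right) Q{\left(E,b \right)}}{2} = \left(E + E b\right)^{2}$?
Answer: $-1175307195$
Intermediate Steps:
$Q{\left(E,b \right)} = - 2 \left(E + E b\right)^{2}$
$235877 + Q{\left(-44,550 \right)} = 235877 - 2 \left(-44\right)^{2} \left(1 + 550\right)^{2} = 235877 - 3872 \cdot 551^{2} = 235877 - 3872 \cdot 303601 = 235877 - 1175543072 = -1175307195$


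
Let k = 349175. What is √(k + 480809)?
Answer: 4*√51874 ≈ 911.03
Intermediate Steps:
√(k + 480809) = √(349175 + 480809) = √829984 = 4*√51874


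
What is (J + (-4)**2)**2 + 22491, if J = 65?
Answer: 29052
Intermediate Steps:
(J + (-4)**2)**2 + 22491 = (65 + (-4)**2)**2 + 22491 = (65 + 16)**2 + 22491 = 81**2 + 22491 = 6561 + 22491 = 29052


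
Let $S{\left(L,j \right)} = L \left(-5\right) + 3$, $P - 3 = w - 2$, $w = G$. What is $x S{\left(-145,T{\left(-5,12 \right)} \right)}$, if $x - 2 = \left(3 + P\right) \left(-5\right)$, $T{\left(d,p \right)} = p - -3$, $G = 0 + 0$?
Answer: $-13104$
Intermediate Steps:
$G = 0$
$T{\left(d,p \right)} = 3 + p$ ($T{\left(d,p \right)} = p + 3 = 3 + p$)
$w = 0$
$P = 1$ ($P = 3 + \left(0 - 2\right) = 3 - 2 = 1$)
$S{\left(L,j \right)} = 3 - 5 L$ ($S{\left(L,j \right)} = - 5 L + 3 = 3 - 5 L$)
$x = -18$ ($x = 2 + \left(3 + 1\right) \left(-5\right) = 2 + 4 \left(-5\right) = 2 - 20 = -18$)
$x S{\left(-145,T{\left(-5,12 \right)} \right)} = - 18 \left(3 - -725\right) = - 18 \left(3 + 725\right) = \left(-18\right) 728 = -13104$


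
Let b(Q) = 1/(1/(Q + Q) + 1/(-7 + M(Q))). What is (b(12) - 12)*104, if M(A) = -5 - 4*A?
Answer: 2912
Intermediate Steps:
b(Q) = 1/(1/(-12 - 4*Q) + 1/(2*Q)) (b(Q) = 1/(1/(Q + Q) + 1/(-7 + (-5 - 4*Q))) = 1/(1/(2*Q) + 1/(-12 - 4*Q)) = 1/(1/(-12 - 4*Q) + 1/(2*Q)))
(b(12) - 12)*104 = (4*12*(3 + 12)/(6 + 12) - 12)*104 = (4*12*15/18 - 12)*104 = (4*12*(1/18)*15 - 12)*104 = (40 - 12)*104 = 28*104 = 2912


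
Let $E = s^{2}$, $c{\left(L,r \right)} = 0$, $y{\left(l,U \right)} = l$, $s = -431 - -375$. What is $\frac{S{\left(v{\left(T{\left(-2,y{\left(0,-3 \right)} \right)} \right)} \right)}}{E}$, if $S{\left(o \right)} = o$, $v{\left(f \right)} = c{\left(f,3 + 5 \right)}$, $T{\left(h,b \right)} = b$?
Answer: $0$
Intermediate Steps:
$s = -56$ ($s = -431 + 375 = -56$)
$v{\left(f \right)} = 0$
$E = 3136$ ($E = \left(-56\right)^{2} = 3136$)
$\frac{S{\left(v{\left(T{\left(-2,y{\left(0,-3 \right)} \right)} \right)} \right)}}{E} = \frac{0}{3136} = 0 \cdot \frac{1}{3136} = 0$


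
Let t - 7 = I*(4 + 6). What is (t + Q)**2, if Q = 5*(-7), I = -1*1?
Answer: 1444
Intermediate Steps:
I = -1
Q = -35
t = -3 (t = 7 - (4 + 6) = 7 - 1*10 = 7 - 10 = -3)
(t + Q)**2 = (-3 - 35)**2 = (-38)**2 = 1444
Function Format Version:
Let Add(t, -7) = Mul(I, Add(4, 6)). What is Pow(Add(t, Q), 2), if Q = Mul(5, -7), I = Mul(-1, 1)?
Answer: 1444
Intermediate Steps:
I = -1
Q = -35
t = -3 (t = Add(7, Mul(-1, Add(4, 6))) = Add(7, Mul(-1, 10)) = Add(7, -10) = -3)
Pow(Add(t, Q), 2) = Pow(Add(-3, -35), 2) = Pow(-38, 2) = 1444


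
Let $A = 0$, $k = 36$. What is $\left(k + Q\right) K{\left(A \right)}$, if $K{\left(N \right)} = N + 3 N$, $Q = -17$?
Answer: $0$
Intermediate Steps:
$K{\left(N \right)} = 4 N$
$\left(k + Q\right) K{\left(A \right)} = \left(36 - 17\right) 4 \cdot 0 = 19 \cdot 0 = 0$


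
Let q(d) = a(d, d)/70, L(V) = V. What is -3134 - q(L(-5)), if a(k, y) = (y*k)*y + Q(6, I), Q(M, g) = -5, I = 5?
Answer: -21925/7 ≈ -3132.1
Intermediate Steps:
a(k, y) = -5 + k*y**2 (a(k, y) = (y*k)*y - 5 = (k*y)*y - 5 = k*y**2 - 5 = -5 + k*y**2)
q(d) = -1/14 + d**3/70 (q(d) = (-5 + d*d**2)/70 = (-5 + d**3)*(1/70) = -1/14 + d**3/70)
-3134 - q(L(-5)) = -3134 - (-1/14 + (1/70)*(-5)**3) = -3134 - (-1/14 + (1/70)*(-125)) = -3134 - (-1/14 - 25/14) = -3134 - 1*(-13/7) = -3134 + 13/7 = -21925/7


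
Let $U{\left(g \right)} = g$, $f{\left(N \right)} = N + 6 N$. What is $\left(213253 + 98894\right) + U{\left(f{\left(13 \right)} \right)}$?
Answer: $312238$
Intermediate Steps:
$f{\left(N \right)} = 7 N$
$\left(213253 + 98894\right) + U{\left(f{\left(13 \right)} \right)} = \left(213253 + 98894\right) + 7 \cdot 13 = 312147 + 91 = 312238$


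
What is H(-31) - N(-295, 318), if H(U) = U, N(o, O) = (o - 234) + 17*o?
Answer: 5513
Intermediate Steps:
N(o, O) = -234 + 18*o (N(o, O) = (-234 + o) + 17*o = -234 + 18*o)
H(-31) - N(-295, 318) = -31 - (-234 + 18*(-295)) = -31 - (-234 - 5310) = -31 - 1*(-5544) = -31 + 5544 = 5513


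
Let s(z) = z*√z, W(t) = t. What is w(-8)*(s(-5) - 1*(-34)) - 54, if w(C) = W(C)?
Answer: -326 + 40*I*√5 ≈ -326.0 + 89.443*I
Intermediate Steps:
w(C) = C
s(z) = z^(3/2)
w(-8)*(s(-5) - 1*(-34)) - 54 = -8*((-5)^(3/2) - 1*(-34)) - 54 = -8*(-5*I*√5 + 34) - 54 = -8*(34 - 5*I*√5) - 54 = (-272 + 40*I*√5) - 54 = -326 + 40*I*√5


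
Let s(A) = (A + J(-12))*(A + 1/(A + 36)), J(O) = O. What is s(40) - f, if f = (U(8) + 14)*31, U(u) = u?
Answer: 8329/19 ≈ 438.37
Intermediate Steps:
s(A) = (-12 + A)*(A + 1/(36 + A)) (s(A) = (A - 12)*(A + 1/(A + 36)) = (-12 + A)*(A + 1/(36 + A)))
f = 682 (f = (8 + 14)*31 = 22*31 = 682)
s(40) - f = (-12 + 40**3 - 431*40 + 24*40**2)/(36 + 40) - 1*682 = (-12 + 64000 - 17240 + 24*1600)/76 - 682 = (-12 + 64000 - 17240 + 38400)/76 - 682 = (1/76)*85148 - 682 = 21287/19 - 682 = 8329/19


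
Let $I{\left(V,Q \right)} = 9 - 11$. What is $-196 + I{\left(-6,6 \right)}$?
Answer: $-198$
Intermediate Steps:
$I{\left(V,Q \right)} = -2$
$-196 + I{\left(-6,6 \right)} = -196 - 2 = -198$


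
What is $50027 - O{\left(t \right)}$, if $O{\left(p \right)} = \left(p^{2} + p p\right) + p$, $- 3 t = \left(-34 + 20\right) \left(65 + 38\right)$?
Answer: $- \frac{3712811}{9} \approx -4.1253 \cdot 10^{5}$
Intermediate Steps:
$t = \frac{1442}{3}$ ($t = - \frac{\left(-34 + 20\right) \left(65 + 38\right)}{3} = - \frac{\left(-14\right) 103}{3} = \left(- \frac{1}{3}\right) \left(-1442\right) = \frac{1442}{3} \approx 480.67$)
$O{\left(p \right)} = p + 2 p^{2}$ ($O{\left(p \right)} = \left(p^{2} + p^{2}\right) + p = 2 p^{2} + p = p + 2 p^{2}$)
$50027 - O{\left(t \right)} = 50027 - \frac{1442 \left(1 + 2 \cdot \frac{1442}{3}\right)}{3} = 50027 - \frac{1442 \left(1 + \frac{2884}{3}\right)}{3} = 50027 - \frac{1442}{3} \cdot \frac{2887}{3} = 50027 - \frac{4163054}{9} = - \frac{3712811}{9}$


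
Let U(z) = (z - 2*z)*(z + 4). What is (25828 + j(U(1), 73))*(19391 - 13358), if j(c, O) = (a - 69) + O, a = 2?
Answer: 155856522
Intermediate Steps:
U(z) = -z*(4 + z) (U(z) = (-z)*(4 + z) = -z*(4 + z))
j(c, O) = -67 + O (j(c, O) = (2 - 69) + O = -67 + O)
(25828 + j(U(1), 73))*(19391 - 13358) = (25828 + (-67 + 73))*(19391 - 13358) = (25828 + 6)*6033 = 25834*6033 = 155856522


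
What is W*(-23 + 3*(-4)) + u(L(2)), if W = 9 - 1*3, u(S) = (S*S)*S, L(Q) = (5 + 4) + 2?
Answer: 1121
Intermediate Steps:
L(Q) = 11 (L(Q) = 9 + 2 = 11)
u(S) = S**3 (u(S) = S**2*S = S**3)
W = 6 (W = 9 - 3 = 6)
W*(-23 + 3*(-4)) + u(L(2)) = 6*(-23 + 3*(-4)) + 11**3 = 6*(-23 - 12) + 1331 = 6*(-35) + 1331 = -210 + 1331 = 1121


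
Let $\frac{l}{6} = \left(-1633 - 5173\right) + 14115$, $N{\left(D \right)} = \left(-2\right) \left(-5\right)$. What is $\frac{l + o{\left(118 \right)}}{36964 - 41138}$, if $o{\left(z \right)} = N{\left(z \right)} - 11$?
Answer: $- \frac{43853}{4174} \approx -10.506$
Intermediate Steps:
$N{\left(D \right)} = 10$
$l = 43854$ ($l = 6 \left(\left(-1633 - 5173\right) + 14115\right) = 6 \left(-6806 + 14115\right) = 6 \cdot 7309 = 43854$)
$o{\left(z \right)} = -1$ ($o{\left(z \right)} = 10 - 11 = -1$)
$\frac{l + o{\left(118 \right)}}{36964 - 41138} = \frac{43854 - 1}{36964 - 41138} = \frac{43853}{-4174} = 43853 \left(- \frac{1}{4174}\right) = - \frac{43853}{4174}$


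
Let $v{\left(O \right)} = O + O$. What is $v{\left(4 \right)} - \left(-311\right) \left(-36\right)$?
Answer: $-11188$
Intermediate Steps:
$v{\left(O \right)} = 2 O$
$v{\left(4 \right)} - \left(-311\right) \left(-36\right) = 2 \cdot 4 - \left(-311\right) \left(-36\right) = 8 - 11196 = -11188$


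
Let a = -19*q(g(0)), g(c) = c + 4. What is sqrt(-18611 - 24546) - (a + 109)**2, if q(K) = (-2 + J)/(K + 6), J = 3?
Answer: -1147041/100 + I*sqrt(43157) ≈ -11470.0 + 207.74*I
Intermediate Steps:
g(c) = 4 + c
q(K) = 1/(6 + K) (q(K) = (-2 + 3)/(K + 6) = 1/(6 + K))
a = -19/10 (a = -19/(6 + (4 + 0)) = -19/(6 + 4) = -19/10 ≈ -1.9000)
sqrt(-18611 - 24546) - (a + 109)**2 = sqrt(-18611 - 24546) - (-19/10 + 109)**2 = sqrt(-43157) - (1071/10)**2 = I*sqrt(43157) - 1*1147041/100 = I*sqrt(43157) - 1147041/100 = -1147041/100 + I*sqrt(43157)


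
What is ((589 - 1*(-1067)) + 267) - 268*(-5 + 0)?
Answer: 3263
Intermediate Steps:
((589 - 1*(-1067)) + 267) - 268*(-5 + 0) = ((589 + 1067) + 267) - 268*(-5) = (1656 + 267) + 1340 = 1923 + 1340 = 3263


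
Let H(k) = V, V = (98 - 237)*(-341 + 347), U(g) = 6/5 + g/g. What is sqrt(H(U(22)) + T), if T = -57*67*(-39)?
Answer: sqrt(148107) ≈ 384.85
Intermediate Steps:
U(g) = 11/5 (U(g) = 6*(1/5) + 1 = 6/5 + 1 = 11/5)
T = 148941 (T = -3819*(-39) = 148941)
V = -834 (V = -139*6 = -834)
H(k) = -834
sqrt(H(U(22)) + T) = sqrt(-834 + 148941) = sqrt(148107)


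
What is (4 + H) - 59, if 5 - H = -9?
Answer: -41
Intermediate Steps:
H = 14 (H = 5 - 1*(-9) = 5 + 9 = 14)
(4 + H) - 59 = (4 + 14) - 59 = 18 - 59 = -41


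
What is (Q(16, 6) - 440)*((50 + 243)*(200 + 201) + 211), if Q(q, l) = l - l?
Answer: -51789760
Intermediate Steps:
Q(q, l) = 0
(Q(16, 6) - 440)*((50 + 243)*(200 + 201) + 211) = (0 - 440)*((50 + 243)*(200 + 201) + 211) = -440*(293*401 + 211) = -440*(117493 + 211) = -440*117704 = -51789760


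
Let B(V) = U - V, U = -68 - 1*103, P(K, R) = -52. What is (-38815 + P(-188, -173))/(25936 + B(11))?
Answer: -38867/25754 ≈ -1.5092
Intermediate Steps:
U = -171 (U = -68 - 103 = -171)
B(V) = -171 - V
(-38815 + P(-188, -173))/(25936 + B(11)) = (-38815 - 52)/(25936 + (-171 - 1*11)) = -38867/(25936 + (-171 - 11)) = -38867/(25936 - 182) = -38867/25754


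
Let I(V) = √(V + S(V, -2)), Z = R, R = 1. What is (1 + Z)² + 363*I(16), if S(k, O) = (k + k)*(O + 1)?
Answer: 4 + 1452*I ≈ 4.0 + 1452.0*I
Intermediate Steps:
Z = 1
S(k, O) = 2*k*(1 + O) (S(k, O) = (2*k)*(1 + O) = 2*k*(1 + O))
I(V) = √(-V) (I(V) = √(V + 2*V*(1 - 2)) = √(V + 2*V*(-1)) = √(V - 2*V) = √(-V))
(1 + Z)² + 363*I(16) = (1 + 1)² + 363*√(-1*16) = 2² + 363*√(-16) = 4 + 363*(4*I) = 4 + 1452*I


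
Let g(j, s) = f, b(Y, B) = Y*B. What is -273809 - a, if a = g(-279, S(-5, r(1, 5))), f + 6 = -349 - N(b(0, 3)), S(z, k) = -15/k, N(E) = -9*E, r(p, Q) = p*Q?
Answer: -273454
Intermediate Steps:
r(p, Q) = Q*p
b(Y, B) = B*Y
f = -355 (f = -6 + (-349 - (-9)*3*0) = -6 + (-349 - (-9)*0) = -6 + (-349 - 1*0) = -6 + (-349 + 0) = -6 - 349 = -355)
g(j, s) = -355
a = -355
-273809 - a = -273809 - 1*(-355) = -273809 + 355 = -273454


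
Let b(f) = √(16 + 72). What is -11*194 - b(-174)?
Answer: -2134 - 2*√22 ≈ -2143.4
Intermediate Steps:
b(f) = 2*√22 (b(f) = √88 = 2*√22)
-11*194 - b(-174) = -11*194 - 2*√22 = -2134 - 2*√22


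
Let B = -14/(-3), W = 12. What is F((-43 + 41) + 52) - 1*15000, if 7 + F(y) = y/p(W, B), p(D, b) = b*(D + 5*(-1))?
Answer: -735268/49 ≈ -15005.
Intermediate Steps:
B = 14/3 (B = -14*(-1/3) = 14/3 ≈ 4.6667)
p(D, b) = b*(-5 + D) (p(D, b) = b*(D - 5) = b*(-5 + D))
F(y) = -7 + 3*y/98 (F(y) = -7 + y/((14*(-5 + 12)/3)) = -7 + y/(((14/3)*7)) = -7 + y/(98/3) = -7 + 3*y/98)
F((-43 + 41) + 52) - 1*15000 = (-7 + 3*((-43 + 41) + 52)/98) - 1*15000 = (-7 + 3*(-2 + 52)/98) - 15000 = (-7 + (3/98)*50) - 15000 = (-7 + 75/49) - 15000 = -268/49 - 15000 = -735268/49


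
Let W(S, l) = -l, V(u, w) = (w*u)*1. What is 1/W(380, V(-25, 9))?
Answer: 1/225 ≈ 0.0044444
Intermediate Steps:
V(u, w) = u*w (V(u, w) = (u*w)*1 = u*w)
1/W(380, V(-25, 9)) = 1/(-(-25)*9) = 1/(-1*(-225)) = 1/225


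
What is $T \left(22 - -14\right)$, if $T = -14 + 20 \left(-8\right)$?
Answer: $-6264$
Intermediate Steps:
$T = -174$ ($T = -14 - 160 = -174$)
$T \left(22 - -14\right) = - 174 \left(22 - -14\right) = - 174 \left(22 + 14\right) = \left(-174\right) 36 = -6264$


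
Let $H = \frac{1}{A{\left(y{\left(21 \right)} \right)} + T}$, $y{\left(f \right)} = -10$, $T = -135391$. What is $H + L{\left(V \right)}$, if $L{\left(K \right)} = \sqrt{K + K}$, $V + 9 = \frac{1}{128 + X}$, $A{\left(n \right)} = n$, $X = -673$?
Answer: $- \frac{1}{135401} + \frac{2 i \sqrt{1336885}}{545} \approx -7.3855 \cdot 10^{-6} + 4.2431 i$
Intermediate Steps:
$H = - \frac{1}{135401}$ ($H = \frac{1}{-10 - 135391} = \frac{1}{-135401} = - \frac{1}{135401} \approx -7.3855 \cdot 10^{-6}$)
$V = - \frac{4906}{545}$ ($V = -9 + \frac{1}{128 - 673} = -9 + \frac{1}{-545} = -9 - \frac{1}{545} = - \frac{4906}{545} \approx -9.0018$)
$L{\left(K \right)} = \sqrt{2} \sqrt{K}$ ($L{\left(K \right)} = \sqrt{2 K} = \sqrt{2} \sqrt{K}$)
$H + L{\left(V \right)} = - \frac{1}{135401} + \sqrt{2} \sqrt{- \frac{4906}{545}} = - \frac{1}{135401} + \sqrt{2} \frac{i \sqrt{2673770}}{545} = - \frac{1}{135401} + \frac{2 i \sqrt{1336885}}{545}$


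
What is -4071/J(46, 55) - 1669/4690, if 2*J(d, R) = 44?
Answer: -4782427/25795 ≈ -185.40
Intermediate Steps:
J(d, R) = 22 (J(d, R) = (1/2)*44 = 22)
-4071/J(46, 55) - 1669/4690 = -4071/22 - 1669/4690 = -4782427/25795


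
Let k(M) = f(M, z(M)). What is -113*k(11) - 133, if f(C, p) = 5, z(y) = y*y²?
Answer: -698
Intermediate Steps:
z(y) = y³
k(M) = 5
-113*k(11) - 133 = -113*5 - 133 = -565 - 133 = -698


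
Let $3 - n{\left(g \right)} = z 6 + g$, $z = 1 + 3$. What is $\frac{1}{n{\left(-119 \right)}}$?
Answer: $\frac{1}{98} \approx 0.010204$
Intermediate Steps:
$z = 4$
$n{\left(g \right)} = -21 - g$ ($n{\left(g \right)} = 3 - \left(4 \cdot 6 + g\right) = 3 - \left(24 + g\right) = -21 - g$)
$\frac{1}{n{\left(-119 \right)}} = \frac{1}{-21 - -119} = \frac{1}{-21 + 119} = \frac{1}{98}$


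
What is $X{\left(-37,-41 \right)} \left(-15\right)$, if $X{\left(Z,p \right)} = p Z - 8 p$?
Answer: $-27675$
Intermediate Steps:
$X{\left(Z,p \right)} = - 8 p + Z p$ ($X{\left(Z,p \right)} = Z p - 8 p = - 8 p + Z p$)
$X{\left(-37,-41 \right)} \left(-15\right) = - 41 \left(-8 - 37\right) \left(-15\right) = \left(-41\right) \left(-45\right) \left(-15\right) = 1845 \left(-15\right) = -27675$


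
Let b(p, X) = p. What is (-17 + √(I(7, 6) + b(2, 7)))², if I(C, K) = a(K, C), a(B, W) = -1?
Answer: 256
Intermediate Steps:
I(C, K) = -1
(-17 + √(I(7, 6) + b(2, 7)))² = (-17 + √(-1 + 2))² = (-17 + √1)² = (-17 + 1)² = (-16)² = 256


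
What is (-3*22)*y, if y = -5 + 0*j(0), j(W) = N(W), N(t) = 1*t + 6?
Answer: 330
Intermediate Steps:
N(t) = 6 + t (N(t) = t + 6 = 6 + t)
j(W) = 6 + W
y = -5 (y = -5 + 0*(6 + 0) = -5 + 0*6 = -5 + 0 = -5)
(-3*22)*y = -3*22*(-5) = -66*(-5) = 330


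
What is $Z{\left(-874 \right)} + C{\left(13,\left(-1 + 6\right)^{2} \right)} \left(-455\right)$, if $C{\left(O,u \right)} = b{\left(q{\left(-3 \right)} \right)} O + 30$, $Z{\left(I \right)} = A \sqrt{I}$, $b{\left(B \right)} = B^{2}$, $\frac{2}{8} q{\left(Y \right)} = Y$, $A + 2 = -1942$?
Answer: $-865410 - 1944 i \sqrt{874} \approx -8.6541 \cdot 10^{5} - 57471.0 i$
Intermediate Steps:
$A = -1944$ ($A = -2 - 1942 = -1944$)
$q{\left(Y \right)} = 4 Y$
$Z{\left(I \right)} = - 1944 \sqrt{I}$
$C{\left(O,u \right)} = 30 + 144 O$ ($C{\left(O,u \right)} = \left(4 \left(-3\right)\right)^{2} O + 30 = \left(-12\right)^{2} O + 30 = 144 O + 30 = 30 + 144 O$)
$Z{\left(-874 \right)} + C{\left(13,\left(-1 + 6\right)^{2} \right)} \left(-455\right) = - 1944 \sqrt{-874} + \left(30 + 144 \cdot 13\right) \left(-455\right) = - 1944 i \sqrt{874} + \left(30 + 1872\right) \left(-455\right) = - 1944 i \sqrt{874} + 1902 \left(-455\right) = - 1944 i \sqrt{874} - 865410 = -865410 - 1944 i \sqrt{874}$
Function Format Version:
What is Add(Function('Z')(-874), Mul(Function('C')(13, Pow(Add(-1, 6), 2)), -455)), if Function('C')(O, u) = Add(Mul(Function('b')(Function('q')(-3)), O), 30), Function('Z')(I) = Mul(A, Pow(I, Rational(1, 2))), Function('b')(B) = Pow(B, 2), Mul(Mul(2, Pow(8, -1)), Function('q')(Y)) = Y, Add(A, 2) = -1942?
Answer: Add(-865410, Mul(-1944, I, Pow(874, Rational(1, 2)))) ≈ Add(-8.6541e+5, Mul(-57471., I))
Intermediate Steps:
A = -1944 (A = Add(-2, -1942) = -1944)
Function('q')(Y) = Mul(4, Y)
Function('Z')(I) = Mul(-1944, Pow(I, Rational(1, 2)))
Function('C')(O, u) = Add(30, Mul(144, O)) (Function('C')(O, u) = Add(Mul(Pow(Mul(4, -3), 2), O), 30) = Add(Mul(Pow(-12, 2), O), 30) = Add(Mul(144, O), 30) = Add(30, Mul(144, O)))
Add(Function('Z')(-874), Mul(Function('C')(13, Pow(Add(-1, 6), 2)), -455)) = Add(Mul(-1944, Pow(-874, Rational(1, 2))), Mul(Add(30, Mul(144, 13)), -455)) = Add(Mul(-1944, Mul(I, Pow(874, Rational(1, 2)))), Mul(Add(30, 1872), -455)) = Add(Mul(-1944, I, Pow(874, Rational(1, 2))), Mul(1902, -455)) = Add(Mul(-1944, I, Pow(874, Rational(1, 2))), -865410) = Add(-865410, Mul(-1944, I, Pow(874, Rational(1, 2))))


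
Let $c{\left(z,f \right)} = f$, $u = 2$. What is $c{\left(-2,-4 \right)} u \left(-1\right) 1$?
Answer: $8$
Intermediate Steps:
$c{\left(-2,-4 \right)} u \left(-1\right) 1 = \left(-4\right) 2 \left(-1\right) 1 = \left(-8\right) \left(-1\right) 1 = 8 \cdot 1 = 8$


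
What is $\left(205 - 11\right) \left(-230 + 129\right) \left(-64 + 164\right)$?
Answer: $-1959400$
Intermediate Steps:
$\left(205 - 11\right) \left(-230 + 129\right) \left(-64 + 164\right) = 194 \left(\left(-101\right) 100\right) = 194 \left(-10100\right) = -1959400$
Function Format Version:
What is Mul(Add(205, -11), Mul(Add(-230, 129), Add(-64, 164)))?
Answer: -1959400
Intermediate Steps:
Mul(Add(205, -11), Mul(Add(-230, 129), Add(-64, 164))) = Mul(194, Mul(-101, 100)) = Mul(194, -10100) = -1959400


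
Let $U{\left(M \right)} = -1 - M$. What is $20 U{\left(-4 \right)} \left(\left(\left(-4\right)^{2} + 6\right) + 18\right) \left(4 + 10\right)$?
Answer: $33600$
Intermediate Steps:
$20 U{\left(-4 \right)} \left(\left(\left(-4\right)^{2} + 6\right) + 18\right) \left(4 + 10\right) = 20 \left(-1 - -4\right) \left(\left(\left(-4\right)^{2} + 6\right) + 18\right) \left(4 + 10\right) = 20 \left(-1 + 4\right) \left(\left(16 + 6\right) + 18\right) 14 = 20 \cdot 3 \left(22 + 18\right) 14 = 60 \cdot 40 \cdot 14 = 60 \cdot 560 = 33600$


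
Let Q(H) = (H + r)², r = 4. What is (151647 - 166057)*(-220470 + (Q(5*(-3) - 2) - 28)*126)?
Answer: 2920964640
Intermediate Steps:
Q(H) = (4 + H)² (Q(H) = (H + 4)² = (4 + H)²)
(151647 - 166057)*(-220470 + (Q(5*(-3) - 2) - 28)*126) = (151647 - 166057)*(-220470 + ((4 + (5*(-3) - 2))² - 28)*126) = -14410*(-220470 + ((4 + (-15 - 2))² - 28)*126) = -14410*(-220470 + ((4 - 17)² - 28)*126) = -14410*(-220470 + ((-13)² - 28)*126) = -14410*(-220470 + (169 - 28)*126) = -14410*(-220470 + 141*126) = -14410*(-220470 + 17766) = -14410*(-202704) = 2920964640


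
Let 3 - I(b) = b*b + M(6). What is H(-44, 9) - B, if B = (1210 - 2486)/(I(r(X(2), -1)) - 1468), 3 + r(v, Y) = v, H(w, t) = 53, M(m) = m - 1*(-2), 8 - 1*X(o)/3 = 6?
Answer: 38635/741 ≈ 52.139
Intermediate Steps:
X(o) = 6 (X(o) = 24 - 3*6 = 24 - 18 = 6)
M(m) = 2 + m (M(m) = m + 2 = 2 + m)
r(v, Y) = -3 + v
I(b) = -5 - b² (I(b) = 3 - (b*b + (2 + 6)) = 3 - (b² + 8) = 3 - (8 + b²) = 3 + (-8 - b²) = -5 - b²)
B = 638/741 (B = (1210 - 2486)/((-5 - (-3 + 6)²) - 1468) = -1276/((-5 - 1*3²) - 1468) = -1276/((-5 - 1*9) - 1468) = -1276/((-5 - 9) - 1468) = -1276/(-14 - 1468) = -1276/(-1482) = -1276*(-1/1482) = 638/741 ≈ 0.86100)
H(-44, 9) - B = 53 - 1*638/741 = 53 - 638/741 = 38635/741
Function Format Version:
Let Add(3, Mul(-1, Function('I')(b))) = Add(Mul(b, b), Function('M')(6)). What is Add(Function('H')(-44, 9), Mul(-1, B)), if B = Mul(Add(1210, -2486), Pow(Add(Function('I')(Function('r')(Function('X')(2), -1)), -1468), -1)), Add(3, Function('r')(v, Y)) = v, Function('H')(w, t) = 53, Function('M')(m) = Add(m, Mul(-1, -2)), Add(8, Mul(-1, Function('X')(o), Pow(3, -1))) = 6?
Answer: Rational(38635, 741) ≈ 52.139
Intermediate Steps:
Function('X')(o) = 6 (Function('X')(o) = Add(24, Mul(-3, 6)) = Add(24, -18) = 6)
Function('M')(m) = Add(2, m) (Function('M')(m) = Add(m, 2) = Add(2, m))
Function('r')(v, Y) = Add(-3, v)
Function('I')(b) = Add(-5, Mul(-1, Pow(b, 2))) (Function('I')(b) = Add(3, Mul(-1, Add(Mul(b, b), Add(2, 6)))) = Add(3, Mul(-1, Add(Pow(b, 2), 8))) = Add(3, Mul(-1, Add(8, Pow(b, 2)))) = Add(3, Add(-8, Mul(-1, Pow(b, 2)))) = Add(-5, Mul(-1, Pow(b, 2))))
B = Rational(638, 741) (B = Mul(Add(1210, -2486), Pow(Add(Add(-5, Mul(-1, Pow(Add(-3, 6), 2))), -1468), -1)) = Mul(-1276, Pow(Add(Add(-5, Mul(-1, Pow(3, 2))), -1468), -1)) = Mul(-1276, Pow(Add(Add(-5, Mul(-1, 9)), -1468), -1)) = Mul(-1276, Pow(Add(Add(-5, -9), -1468), -1)) = Mul(-1276, Pow(Add(-14, -1468), -1)) = Mul(-1276, Pow(-1482, -1)) = Mul(-1276, Rational(-1, 1482)) = Rational(638, 741) ≈ 0.86100)
Add(Function('H')(-44, 9), Mul(-1, B)) = Add(53, Mul(-1, Rational(638, 741))) = Add(53, Rational(-638, 741)) = Rational(38635, 741)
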